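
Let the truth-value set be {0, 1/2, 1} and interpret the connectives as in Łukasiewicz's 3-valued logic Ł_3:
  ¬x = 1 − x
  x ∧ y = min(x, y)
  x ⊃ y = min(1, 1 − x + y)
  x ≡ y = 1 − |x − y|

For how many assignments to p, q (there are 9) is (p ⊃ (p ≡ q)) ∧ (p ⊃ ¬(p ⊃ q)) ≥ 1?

4

p = 0, q = 0 ↦ 1  ≥
p = 0, q = 1/2 ↦ 1  ≥
p = 0, q = 1 ↦ 1  ≥
p = 1/2, q = 0 ↦ 1  ≥
p = 1/2, q = 1/2 ↦ 1/2  <
p = 1/2, q = 1 ↦ 1/2  <
p = 1, q = 0 ↦ 0  <
p = 1, q = 1/2 ↦ 1/2  <
p = 1, q = 1 ↦ 0  <
So 4 of the 9 assignments meet the threshold.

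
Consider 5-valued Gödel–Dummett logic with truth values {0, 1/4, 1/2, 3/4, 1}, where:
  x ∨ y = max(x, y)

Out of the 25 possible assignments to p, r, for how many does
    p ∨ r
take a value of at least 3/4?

value 1: 9 assignments (counts)
value 3/4: 7 assignments (counts)
value 1/2: 5 assignments
value 1/4: 3 assignments
value 0: 1 assignment
So 16 of the 25 assignments meet the threshold.

16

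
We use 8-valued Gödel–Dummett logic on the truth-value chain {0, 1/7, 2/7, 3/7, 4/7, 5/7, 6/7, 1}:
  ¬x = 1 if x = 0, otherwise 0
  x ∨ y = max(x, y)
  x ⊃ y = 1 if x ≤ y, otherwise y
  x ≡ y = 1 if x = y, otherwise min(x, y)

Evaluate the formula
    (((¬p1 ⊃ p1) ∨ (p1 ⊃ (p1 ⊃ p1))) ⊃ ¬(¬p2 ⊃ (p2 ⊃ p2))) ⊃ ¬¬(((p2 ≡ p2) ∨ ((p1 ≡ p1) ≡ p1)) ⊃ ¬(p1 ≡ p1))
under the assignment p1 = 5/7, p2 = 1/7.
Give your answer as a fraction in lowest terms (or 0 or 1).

¬p1 = ¬5/7 = 0
¬p1 ⊃ p1 = 0 ⊃ 5/7 = 1
p1 ⊃ p1 = 5/7 ⊃ 5/7 = 1
p1 ⊃ (p1 ⊃ p1) = 5/7 ⊃ 1 = 1
(¬p1 ⊃ p1) ∨ (p1 ⊃ (p1 ⊃ p1)) = 1 ∨ 1 = 1
¬p2 = ¬1/7 = 0
p2 ⊃ p2 = 1/7 ⊃ 1/7 = 1
¬p2 ⊃ (p2 ⊃ p2) = 0 ⊃ 1 = 1
¬(¬p2 ⊃ (p2 ⊃ p2)) = ¬1 = 0
((¬p1 ⊃ p1) ∨ (p1 ⊃ (p1 ⊃ p1))) ⊃ ¬(¬p2 ⊃ (p2 ⊃ p2)) = 1 ⊃ 0 = 0
p2 ≡ p2 = 1/7 ≡ 1/7 = 1
p1 ≡ p1 = 5/7 ≡ 5/7 = 1
(p1 ≡ p1) ≡ p1 = 1 ≡ 5/7 = 5/7
(p2 ≡ p2) ∨ ((p1 ≡ p1) ≡ p1) = 1 ∨ 5/7 = 1
p1 ≡ p1 = 5/7 ≡ 5/7 = 1
¬(p1 ≡ p1) = ¬1 = 0
((p2 ≡ p2) ∨ ((p1 ≡ p1) ≡ p1)) ⊃ ¬(p1 ≡ p1) = 1 ⊃ 0 = 0
¬(((p2 ≡ p2) ∨ ((p1 ≡ p1) ≡ p1)) ⊃ ¬(p1 ≡ p1)) = ¬0 = 1
¬¬(((p2 ≡ p2) ∨ ((p1 ≡ p1) ≡ p1)) ⊃ ¬(p1 ≡ p1)) = ¬1 = 0
(((¬p1 ⊃ p1) ∨ (p1 ⊃ (p1 ⊃ p1))) ⊃ ¬(¬p2 ⊃ (p2 ⊃ p2))) ⊃ ¬¬(((p2 ≡ p2) ∨ ((p1 ≡ p1) ≡ p1)) ⊃ ¬(p1 ≡ p1)) = 0 ⊃ 0 = 1

1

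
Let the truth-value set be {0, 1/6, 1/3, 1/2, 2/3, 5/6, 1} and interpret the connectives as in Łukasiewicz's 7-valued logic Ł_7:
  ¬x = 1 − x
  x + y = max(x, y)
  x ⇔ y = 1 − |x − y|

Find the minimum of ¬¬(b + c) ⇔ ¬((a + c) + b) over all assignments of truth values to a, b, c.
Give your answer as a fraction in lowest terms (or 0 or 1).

0

Take a = 0, b = 0, c = 0:
b + c = 0 + 0 = 0
¬(b + c) = ¬0 = 1
¬¬(b + c) = ¬1 = 0
a + c = 0 + 0 = 0
(a + c) + b = 0 + 0 = 0
¬((a + c) + b) = ¬0 = 1
¬¬(b + c) ⇔ ¬((a + c) + b) = 0 ⇔ 1 = 0
No assignment yields a value below 0, so this is the minimum.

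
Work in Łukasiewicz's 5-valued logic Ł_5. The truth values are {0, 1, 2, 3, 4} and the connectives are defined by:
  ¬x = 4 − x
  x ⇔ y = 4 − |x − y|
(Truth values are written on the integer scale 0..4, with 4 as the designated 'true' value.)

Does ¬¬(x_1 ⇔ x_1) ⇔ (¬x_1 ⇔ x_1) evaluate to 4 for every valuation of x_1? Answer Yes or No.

No

Counterexample: take x_1 = 0.
x_1 ⇔ x_1 = 0 ⇔ 0 = 4
¬(x_1 ⇔ x_1) = ¬4 = 0
¬¬(x_1 ⇔ x_1) = ¬0 = 4
¬x_1 = ¬0 = 4
¬x_1 ⇔ x_1 = 4 ⇔ 0 = 0
¬¬(x_1 ⇔ x_1) ⇔ (¬x_1 ⇔ x_1) = 4 ⇔ 0 = 0
This gives 0 ≠ 4.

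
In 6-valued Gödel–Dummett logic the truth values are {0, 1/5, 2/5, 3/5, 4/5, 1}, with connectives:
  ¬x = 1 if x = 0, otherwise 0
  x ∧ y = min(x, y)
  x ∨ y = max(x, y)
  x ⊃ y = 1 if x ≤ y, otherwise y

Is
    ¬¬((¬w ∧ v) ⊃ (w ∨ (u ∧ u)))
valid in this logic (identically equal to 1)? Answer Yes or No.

Counterexample: take u = 0, v = 1/5, w = 0.
¬w = ¬0 = 1
¬w ∧ v = 1 ∧ 1/5 = 1/5
u ∧ u = 0 ∧ 0 = 0
w ∨ (u ∧ u) = 0 ∨ 0 = 0
(¬w ∧ v) ⊃ (w ∨ (u ∧ u)) = 1/5 ⊃ 0 = 0
¬((¬w ∧ v) ⊃ (w ∨ (u ∧ u))) = ¬0 = 1
¬¬((¬w ∧ v) ⊃ (w ∨ (u ∧ u))) = ¬1 = 0
This gives 0 ≠ 1.

No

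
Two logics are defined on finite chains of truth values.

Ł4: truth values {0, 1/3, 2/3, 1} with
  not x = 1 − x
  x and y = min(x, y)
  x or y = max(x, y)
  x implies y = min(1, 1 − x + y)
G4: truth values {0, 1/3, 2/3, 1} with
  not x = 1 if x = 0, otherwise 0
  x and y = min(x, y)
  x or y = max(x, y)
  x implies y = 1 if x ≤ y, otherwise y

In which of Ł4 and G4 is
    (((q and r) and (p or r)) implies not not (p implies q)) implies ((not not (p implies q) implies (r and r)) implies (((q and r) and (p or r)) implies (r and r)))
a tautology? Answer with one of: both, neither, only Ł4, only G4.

In Ł4: every assignment gives 1 — tautology.
In G4: every assignment gives 1 — tautology.

both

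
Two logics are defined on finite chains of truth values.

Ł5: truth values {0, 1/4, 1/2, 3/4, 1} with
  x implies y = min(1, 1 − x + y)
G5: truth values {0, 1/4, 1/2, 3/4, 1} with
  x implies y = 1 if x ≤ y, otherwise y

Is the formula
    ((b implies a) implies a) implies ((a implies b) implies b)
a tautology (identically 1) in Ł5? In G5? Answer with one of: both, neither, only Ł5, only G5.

In Ł5: every assignment gives 1 — tautology.
In G5: at a = 0, b = 1/4 the value is 1/4 — not a tautology.

only Ł5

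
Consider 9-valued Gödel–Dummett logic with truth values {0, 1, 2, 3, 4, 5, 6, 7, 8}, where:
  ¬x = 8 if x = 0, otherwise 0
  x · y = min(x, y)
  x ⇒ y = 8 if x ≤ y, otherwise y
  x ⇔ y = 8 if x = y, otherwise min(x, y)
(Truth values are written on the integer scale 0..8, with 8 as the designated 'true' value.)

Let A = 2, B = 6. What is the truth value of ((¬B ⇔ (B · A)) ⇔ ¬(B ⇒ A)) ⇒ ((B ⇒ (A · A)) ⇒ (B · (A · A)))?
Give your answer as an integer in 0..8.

¬B = ¬6 = 0
B · A = 6 · 2 = 2
¬B ⇔ (B · A) = 0 ⇔ 2 = 0
B ⇒ A = 6 ⇒ 2 = 2
¬(B ⇒ A) = ¬2 = 0
(¬B ⇔ (B · A)) ⇔ ¬(B ⇒ A) = 0 ⇔ 0 = 8
A · A = 2 · 2 = 2
B ⇒ (A · A) = 6 ⇒ 2 = 2
A · A = 2 · 2 = 2
B · (A · A) = 6 · 2 = 2
(B ⇒ (A · A)) ⇒ (B · (A · A)) = 2 ⇒ 2 = 8
((¬B ⇔ (B · A)) ⇔ ¬(B ⇒ A)) ⇒ ((B ⇒ (A · A)) ⇒ (B · (A · A))) = 8 ⇒ 8 = 8

8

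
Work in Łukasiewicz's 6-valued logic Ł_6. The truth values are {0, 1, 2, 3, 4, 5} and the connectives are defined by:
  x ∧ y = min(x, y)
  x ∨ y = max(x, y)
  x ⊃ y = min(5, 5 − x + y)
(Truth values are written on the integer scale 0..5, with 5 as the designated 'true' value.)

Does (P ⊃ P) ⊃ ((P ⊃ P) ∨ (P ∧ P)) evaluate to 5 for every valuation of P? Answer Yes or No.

P = 0 ↦ 5
P = 1 ↦ 5
P = 2 ↦ 5
P = 3 ↦ 5
P = 4 ↦ 5
P = 5 ↦ 5
Every assignment gives a value ≥ 5.

Yes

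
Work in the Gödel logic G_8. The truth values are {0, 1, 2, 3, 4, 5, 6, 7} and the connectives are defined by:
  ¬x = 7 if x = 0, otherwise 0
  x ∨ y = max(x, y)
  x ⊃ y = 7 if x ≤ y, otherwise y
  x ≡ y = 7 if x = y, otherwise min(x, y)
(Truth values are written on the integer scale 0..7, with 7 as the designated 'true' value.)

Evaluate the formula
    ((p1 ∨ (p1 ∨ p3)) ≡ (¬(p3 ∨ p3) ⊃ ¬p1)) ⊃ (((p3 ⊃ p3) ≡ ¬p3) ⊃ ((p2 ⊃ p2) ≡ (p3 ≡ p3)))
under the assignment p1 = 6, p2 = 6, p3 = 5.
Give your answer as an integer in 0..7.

7

p1 ∨ p3 = 6 ∨ 5 = 6
p1 ∨ (p1 ∨ p3) = 6 ∨ 6 = 6
p3 ∨ p3 = 5 ∨ 5 = 5
¬(p3 ∨ p3) = ¬5 = 0
¬p1 = ¬6 = 0
¬(p3 ∨ p3) ⊃ ¬p1 = 0 ⊃ 0 = 7
(p1 ∨ (p1 ∨ p3)) ≡ (¬(p3 ∨ p3) ⊃ ¬p1) = 6 ≡ 7 = 6
p3 ⊃ p3 = 5 ⊃ 5 = 7
¬p3 = ¬5 = 0
(p3 ⊃ p3) ≡ ¬p3 = 7 ≡ 0 = 0
p2 ⊃ p2 = 6 ⊃ 6 = 7
p3 ≡ p3 = 5 ≡ 5 = 7
(p2 ⊃ p2) ≡ (p3 ≡ p3) = 7 ≡ 7 = 7
((p3 ⊃ p3) ≡ ¬p3) ⊃ ((p2 ⊃ p2) ≡ (p3 ≡ p3)) = 0 ⊃ 7 = 7
((p1 ∨ (p1 ∨ p3)) ≡ (¬(p3 ∨ p3) ⊃ ¬p1)) ⊃ (((p3 ⊃ p3) ≡ ¬p3) ⊃ ((p2 ⊃ p2) ≡ (p3 ≡ p3))) = 6 ⊃ 7 = 7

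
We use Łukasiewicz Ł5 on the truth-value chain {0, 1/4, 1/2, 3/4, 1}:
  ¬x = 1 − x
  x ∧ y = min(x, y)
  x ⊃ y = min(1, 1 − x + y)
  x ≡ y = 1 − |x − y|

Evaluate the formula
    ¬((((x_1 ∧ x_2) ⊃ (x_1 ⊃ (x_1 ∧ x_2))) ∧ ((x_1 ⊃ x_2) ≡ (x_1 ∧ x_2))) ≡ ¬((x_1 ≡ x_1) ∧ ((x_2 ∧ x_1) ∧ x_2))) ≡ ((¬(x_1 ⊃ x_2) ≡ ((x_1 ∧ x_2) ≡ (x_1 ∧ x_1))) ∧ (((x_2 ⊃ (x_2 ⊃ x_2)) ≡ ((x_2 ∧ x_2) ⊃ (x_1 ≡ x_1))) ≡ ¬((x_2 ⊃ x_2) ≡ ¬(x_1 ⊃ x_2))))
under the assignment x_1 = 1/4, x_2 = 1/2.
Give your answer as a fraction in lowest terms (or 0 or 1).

1/2

x_1 ∧ x_2 = 1/4 ∧ 1/2 = 1/4
x_1 ∧ x_2 = 1/4 ∧ 1/2 = 1/4
x_1 ⊃ (x_1 ∧ x_2) = 1/4 ⊃ 1/4 = 1
(x_1 ∧ x_2) ⊃ (x_1 ⊃ (x_1 ∧ x_2)) = 1/4 ⊃ 1 = 1
x_1 ⊃ x_2 = 1/4 ⊃ 1/2 = 1
x_1 ∧ x_2 = 1/4 ∧ 1/2 = 1/4
(x_1 ⊃ x_2) ≡ (x_1 ∧ x_2) = 1 ≡ 1/4 = 1/4
((x_1 ∧ x_2) ⊃ (x_1 ⊃ (x_1 ∧ x_2))) ∧ ((x_1 ⊃ x_2) ≡ (x_1 ∧ x_2)) = 1 ∧ 1/4 = 1/4
x_1 ≡ x_1 = 1/4 ≡ 1/4 = 1
x_2 ∧ x_1 = 1/2 ∧ 1/4 = 1/4
(x_2 ∧ x_1) ∧ x_2 = 1/4 ∧ 1/2 = 1/4
(x_1 ≡ x_1) ∧ ((x_2 ∧ x_1) ∧ x_2) = 1 ∧ 1/4 = 1/4
¬((x_1 ≡ x_1) ∧ ((x_2 ∧ x_1) ∧ x_2)) = ¬1/4 = 3/4
(((x_1 ∧ x_2) ⊃ (x_1 ⊃ (x_1 ∧ x_2))) ∧ ((x_1 ⊃ x_2) ≡ (x_1 ∧ x_2))) ≡ ¬((x_1 ≡ x_1) ∧ ((x_2 ∧ x_1) ∧ x_2)) = 1/4 ≡ 3/4 = 1/2
¬((((x_1 ∧ x_2) ⊃ (x_1 ⊃ (x_1 ∧ x_2))) ∧ ((x_1 ⊃ x_2) ≡ (x_1 ∧ x_2))) ≡ ¬((x_1 ≡ x_1) ∧ ((x_2 ∧ x_1) ∧ x_2))) = ¬1/2 = 1/2
x_1 ⊃ x_2 = 1/4 ⊃ 1/2 = 1
¬(x_1 ⊃ x_2) = ¬1 = 0
x_1 ∧ x_2 = 1/4 ∧ 1/2 = 1/4
x_1 ∧ x_1 = 1/4 ∧ 1/4 = 1/4
(x_1 ∧ x_2) ≡ (x_1 ∧ x_1) = 1/4 ≡ 1/4 = 1
¬(x_1 ⊃ x_2) ≡ ((x_1 ∧ x_2) ≡ (x_1 ∧ x_1)) = 0 ≡ 1 = 0
x_2 ⊃ x_2 = 1/2 ⊃ 1/2 = 1
x_2 ⊃ (x_2 ⊃ x_2) = 1/2 ⊃ 1 = 1
x_2 ∧ x_2 = 1/2 ∧ 1/2 = 1/2
x_1 ≡ x_1 = 1/4 ≡ 1/4 = 1
(x_2 ∧ x_2) ⊃ (x_1 ≡ x_1) = 1/2 ⊃ 1 = 1
(x_2 ⊃ (x_2 ⊃ x_2)) ≡ ((x_2 ∧ x_2) ⊃ (x_1 ≡ x_1)) = 1 ≡ 1 = 1
x_2 ⊃ x_2 = 1/2 ⊃ 1/2 = 1
x_1 ⊃ x_2 = 1/4 ⊃ 1/2 = 1
¬(x_1 ⊃ x_2) = ¬1 = 0
(x_2 ⊃ x_2) ≡ ¬(x_1 ⊃ x_2) = 1 ≡ 0 = 0
¬((x_2 ⊃ x_2) ≡ ¬(x_1 ⊃ x_2)) = ¬0 = 1
((x_2 ⊃ (x_2 ⊃ x_2)) ≡ ((x_2 ∧ x_2) ⊃ (x_1 ≡ x_1))) ≡ ¬((x_2 ⊃ x_2) ≡ ¬(x_1 ⊃ x_2)) = 1 ≡ 1 = 1
(¬(x_1 ⊃ x_2) ≡ ((x_1 ∧ x_2) ≡ (x_1 ∧ x_1))) ∧ (((x_2 ⊃ (x_2 ⊃ x_2)) ≡ ((x_2 ∧ x_2) ⊃ (x_1 ≡ x_1))) ≡ ¬((x_2 ⊃ x_2) ≡ ¬(x_1 ⊃ x_2))) = 0 ∧ 1 = 0
¬((((x_1 ∧ x_2) ⊃ (x_1 ⊃ (x_1 ∧ x_2))) ∧ ((x_1 ⊃ x_2) ≡ (x_1 ∧ x_2))) ≡ ¬((x_1 ≡ x_1) ∧ ((x_2 ∧ x_1) ∧ x_2))) ≡ ((¬(x_1 ⊃ x_2) ≡ ((x_1 ∧ x_2) ≡ (x_1 ∧ x_1))) ∧ (((x_2 ⊃ (x_2 ⊃ x_2)) ≡ ((x_2 ∧ x_2) ⊃ (x_1 ≡ x_1))) ≡ ¬((x_2 ⊃ x_2) ≡ ¬(x_1 ⊃ x_2)))) = 1/2 ≡ 0 = 1/2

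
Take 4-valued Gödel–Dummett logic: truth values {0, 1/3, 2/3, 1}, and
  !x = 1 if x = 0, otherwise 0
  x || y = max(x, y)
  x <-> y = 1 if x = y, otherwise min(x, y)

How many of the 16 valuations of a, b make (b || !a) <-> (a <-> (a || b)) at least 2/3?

5

a = 0, b = 0 ↦ 1  ≥
a = 0, b = 1/3 ↦ 0  <
a = 0, b = 2/3 ↦ 0  <
a = 0, b = 1 ↦ 0  <
a = 1/3, b = 0 ↦ 0  <
a = 1/3, b = 1/3 ↦ 1/3  <
a = 1/3, b = 2/3 ↦ 1/3  <
a = 1/3, b = 1 ↦ 1/3  <
a = 2/3, b = 0 ↦ 0  <
a = 2/3, b = 1/3 ↦ 1/3  <
a = 2/3, b = 2/3 ↦ 2/3  ≥
a = 2/3, b = 1 ↦ 2/3  ≥
a = 1, b = 0 ↦ 0  <
a = 1, b = 1/3 ↦ 1/3  <
a = 1, b = 2/3 ↦ 2/3  ≥
a = 1, b = 1 ↦ 1  ≥
So 5 of the 16 assignments meet the threshold.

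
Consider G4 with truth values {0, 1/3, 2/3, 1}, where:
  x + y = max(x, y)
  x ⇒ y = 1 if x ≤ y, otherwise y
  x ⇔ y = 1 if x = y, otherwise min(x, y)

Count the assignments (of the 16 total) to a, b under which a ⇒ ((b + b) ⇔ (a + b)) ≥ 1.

10

a = 0, b = 0 ↦ 1  ≥
a = 0, b = 1/3 ↦ 1  ≥
a = 0, b = 2/3 ↦ 1  ≥
a = 0, b = 1 ↦ 1  ≥
a = 1/3, b = 0 ↦ 0  <
a = 1/3, b = 1/3 ↦ 1  ≥
a = 1/3, b = 2/3 ↦ 1  ≥
a = 1/3, b = 1 ↦ 1  ≥
a = 2/3, b = 0 ↦ 0  <
a = 2/3, b = 1/3 ↦ 1/3  <
a = 2/3, b = 2/3 ↦ 1  ≥
a = 2/3, b = 1 ↦ 1  ≥
a = 1, b = 0 ↦ 0  <
a = 1, b = 1/3 ↦ 1/3  <
a = 1, b = 2/3 ↦ 2/3  <
a = 1, b = 1 ↦ 1  ≥
So 10 of the 16 assignments meet the threshold.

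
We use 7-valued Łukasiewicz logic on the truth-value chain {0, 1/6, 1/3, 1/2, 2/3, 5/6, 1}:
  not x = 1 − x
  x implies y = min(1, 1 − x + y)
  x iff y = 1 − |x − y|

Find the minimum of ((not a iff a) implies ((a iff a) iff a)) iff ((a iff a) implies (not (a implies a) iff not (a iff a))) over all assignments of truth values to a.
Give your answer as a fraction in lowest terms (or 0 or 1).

Take a = 1/2:
not a = not 1/2 = 1/2
not a iff a = 1/2 iff 1/2 = 1
a iff a = 1/2 iff 1/2 = 1
(a iff a) iff a = 1 iff 1/2 = 1/2
(not a iff a) implies ((a iff a) iff a) = 1 implies 1/2 = 1/2
a iff a = 1/2 iff 1/2 = 1
a implies a = 1/2 implies 1/2 = 1
not (a implies a) = not 1 = 0
a iff a = 1/2 iff 1/2 = 1
not (a iff a) = not 1 = 0
not (a implies a) iff not (a iff a) = 0 iff 0 = 1
(a iff a) implies (not (a implies a) iff not (a iff a)) = 1 implies 1 = 1
((not a iff a) implies ((a iff a) iff a)) iff ((a iff a) implies (not (a implies a) iff not (a iff a))) = 1/2 iff 1 = 1/2
No assignment yields a value below 1/2, so this is the minimum.

1/2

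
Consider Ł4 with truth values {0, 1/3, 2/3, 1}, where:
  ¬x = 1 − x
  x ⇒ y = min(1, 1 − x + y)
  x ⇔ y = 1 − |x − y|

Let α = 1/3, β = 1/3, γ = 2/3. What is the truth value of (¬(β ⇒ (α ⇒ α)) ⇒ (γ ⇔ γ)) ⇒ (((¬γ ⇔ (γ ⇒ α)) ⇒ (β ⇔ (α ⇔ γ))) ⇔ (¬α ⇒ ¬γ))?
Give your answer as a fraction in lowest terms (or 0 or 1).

2/3

α ⇒ α = 1/3 ⇒ 1/3 = 1
β ⇒ (α ⇒ α) = 1/3 ⇒ 1 = 1
¬(β ⇒ (α ⇒ α)) = ¬1 = 0
γ ⇔ γ = 2/3 ⇔ 2/3 = 1
¬(β ⇒ (α ⇒ α)) ⇒ (γ ⇔ γ) = 0 ⇒ 1 = 1
¬γ = ¬2/3 = 1/3
γ ⇒ α = 2/3 ⇒ 1/3 = 2/3
¬γ ⇔ (γ ⇒ α) = 1/3 ⇔ 2/3 = 2/3
α ⇔ γ = 1/3 ⇔ 2/3 = 2/3
β ⇔ (α ⇔ γ) = 1/3 ⇔ 2/3 = 2/3
(¬γ ⇔ (γ ⇒ α)) ⇒ (β ⇔ (α ⇔ γ)) = 2/3 ⇒ 2/3 = 1
¬α = ¬1/3 = 2/3
¬γ = ¬2/3 = 1/3
¬α ⇒ ¬γ = 2/3 ⇒ 1/3 = 2/3
((¬γ ⇔ (γ ⇒ α)) ⇒ (β ⇔ (α ⇔ γ))) ⇔ (¬α ⇒ ¬γ) = 1 ⇔ 2/3 = 2/3
(¬(β ⇒ (α ⇒ α)) ⇒ (γ ⇔ γ)) ⇒ (((¬γ ⇔ (γ ⇒ α)) ⇒ (β ⇔ (α ⇔ γ))) ⇔ (¬α ⇒ ¬γ)) = 1 ⇒ 2/3 = 2/3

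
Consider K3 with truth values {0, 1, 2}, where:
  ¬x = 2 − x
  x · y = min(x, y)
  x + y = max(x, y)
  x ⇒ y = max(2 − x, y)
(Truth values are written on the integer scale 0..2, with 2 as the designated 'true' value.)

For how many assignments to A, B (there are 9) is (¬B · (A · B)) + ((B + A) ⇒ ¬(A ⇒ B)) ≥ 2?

A = 0, B = 0 ↦ 2  ≥
A = 0, B = 1 ↦ 1  <
A = 0, B = 2 ↦ 0  <
A = 1, B = 0 ↦ 1  <
A = 1, B = 1 ↦ 1  <
A = 1, B = 2 ↦ 0  <
A = 2, B = 0 ↦ 2  ≥
A = 2, B = 1 ↦ 1  <
A = 2, B = 2 ↦ 0  <
So 2 of the 9 assignments meet the threshold.

2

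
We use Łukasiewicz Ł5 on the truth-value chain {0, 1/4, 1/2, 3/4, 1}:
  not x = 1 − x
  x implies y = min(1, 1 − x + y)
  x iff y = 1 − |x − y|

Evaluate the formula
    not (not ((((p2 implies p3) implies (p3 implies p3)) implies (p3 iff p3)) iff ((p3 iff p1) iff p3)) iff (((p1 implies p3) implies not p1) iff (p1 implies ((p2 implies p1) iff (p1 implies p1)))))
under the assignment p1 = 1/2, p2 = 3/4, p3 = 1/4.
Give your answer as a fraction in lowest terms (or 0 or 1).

1/4

p2 implies p3 = 3/4 implies 1/4 = 1/2
p3 implies p3 = 1/4 implies 1/4 = 1
(p2 implies p3) implies (p3 implies p3) = 1/2 implies 1 = 1
p3 iff p3 = 1/4 iff 1/4 = 1
((p2 implies p3) implies (p3 implies p3)) implies (p3 iff p3) = 1 implies 1 = 1
p3 iff p1 = 1/4 iff 1/2 = 3/4
(p3 iff p1) iff p3 = 3/4 iff 1/4 = 1/2
(((p2 implies p3) implies (p3 implies p3)) implies (p3 iff p3)) iff ((p3 iff p1) iff p3) = 1 iff 1/2 = 1/2
not ((((p2 implies p3) implies (p3 implies p3)) implies (p3 iff p3)) iff ((p3 iff p1) iff p3)) = not 1/2 = 1/2
p1 implies p3 = 1/2 implies 1/4 = 3/4
not p1 = not 1/2 = 1/2
(p1 implies p3) implies not p1 = 3/4 implies 1/2 = 3/4
p2 implies p1 = 3/4 implies 1/2 = 3/4
p1 implies p1 = 1/2 implies 1/2 = 1
(p2 implies p1) iff (p1 implies p1) = 3/4 iff 1 = 3/4
p1 implies ((p2 implies p1) iff (p1 implies p1)) = 1/2 implies 3/4 = 1
((p1 implies p3) implies not p1) iff (p1 implies ((p2 implies p1) iff (p1 implies p1))) = 3/4 iff 1 = 3/4
not ((((p2 implies p3) implies (p3 implies p3)) implies (p3 iff p3)) iff ((p3 iff p1) iff p3)) iff (((p1 implies p3) implies not p1) iff (p1 implies ((p2 implies p1) iff (p1 implies p1)))) = 1/2 iff 3/4 = 3/4
not (not ((((p2 implies p3) implies (p3 implies p3)) implies (p3 iff p3)) iff ((p3 iff p1) iff p3)) iff (((p1 implies p3) implies not p1) iff (p1 implies ((p2 implies p1) iff (p1 implies p1))))) = not 3/4 = 1/4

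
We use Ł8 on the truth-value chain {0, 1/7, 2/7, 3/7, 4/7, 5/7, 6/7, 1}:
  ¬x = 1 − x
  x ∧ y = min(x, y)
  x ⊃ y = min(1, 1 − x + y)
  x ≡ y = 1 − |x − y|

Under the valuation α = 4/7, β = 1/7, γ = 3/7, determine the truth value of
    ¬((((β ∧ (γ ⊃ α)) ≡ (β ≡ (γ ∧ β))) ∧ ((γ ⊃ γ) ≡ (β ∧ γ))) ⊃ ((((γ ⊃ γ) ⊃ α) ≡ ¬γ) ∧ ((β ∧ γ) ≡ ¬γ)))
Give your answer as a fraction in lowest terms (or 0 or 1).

γ ⊃ α = 3/7 ⊃ 4/7 = 1
β ∧ (γ ⊃ α) = 1/7 ∧ 1 = 1/7
γ ∧ β = 3/7 ∧ 1/7 = 1/7
β ≡ (γ ∧ β) = 1/7 ≡ 1/7 = 1
(β ∧ (γ ⊃ α)) ≡ (β ≡ (γ ∧ β)) = 1/7 ≡ 1 = 1/7
γ ⊃ γ = 3/7 ⊃ 3/7 = 1
β ∧ γ = 1/7 ∧ 3/7 = 1/7
(γ ⊃ γ) ≡ (β ∧ γ) = 1 ≡ 1/7 = 1/7
((β ∧ (γ ⊃ α)) ≡ (β ≡ (γ ∧ β))) ∧ ((γ ⊃ γ) ≡ (β ∧ γ)) = 1/7 ∧ 1/7 = 1/7
γ ⊃ γ = 3/7 ⊃ 3/7 = 1
(γ ⊃ γ) ⊃ α = 1 ⊃ 4/7 = 4/7
¬γ = ¬3/7 = 4/7
((γ ⊃ γ) ⊃ α) ≡ ¬γ = 4/7 ≡ 4/7 = 1
β ∧ γ = 1/7 ∧ 3/7 = 1/7
¬γ = ¬3/7 = 4/7
(β ∧ γ) ≡ ¬γ = 1/7 ≡ 4/7 = 4/7
(((γ ⊃ γ) ⊃ α) ≡ ¬γ) ∧ ((β ∧ γ) ≡ ¬γ) = 1 ∧ 4/7 = 4/7
(((β ∧ (γ ⊃ α)) ≡ (β ≡ (γ ∧ β))) ∧ ((γ ⊃ γ) ≡ (β ∧ γ))) ⊃ ((((γ ⊃ γ) ⊃ α) ≡ ¬γ) ∧ ((β ∧ γ) ≡ ¬γ)) = 1/7 ⊃ 4/7 = 1
¬((((β ∧ (γ ⊃ α)) ≡ (β ≡ (γ ∧ β))) ∧ ((γ ⊃ γ) ≡ (β ∧ γ))) ⊃ ((((γ ⊃ γ) ⊃ α) ≡ ¬γ) ∧ ((β ∧ γ) ≡ ¬γ))) = ¬1 = 0

0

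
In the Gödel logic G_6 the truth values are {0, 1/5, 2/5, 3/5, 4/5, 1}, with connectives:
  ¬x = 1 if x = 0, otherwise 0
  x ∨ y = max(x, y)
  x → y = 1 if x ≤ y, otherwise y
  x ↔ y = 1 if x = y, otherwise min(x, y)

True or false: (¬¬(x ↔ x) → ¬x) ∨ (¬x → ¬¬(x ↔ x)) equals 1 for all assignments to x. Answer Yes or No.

x = 0 ↦ 1
x = 1/5 ↦ 1
x = 2/5 ↦ 1
x = 3/5 ↦ 1
x = 4/5 ↦ 1
x = 1 ↦ 1
Every assignment gives a value ≥ 1.

Yes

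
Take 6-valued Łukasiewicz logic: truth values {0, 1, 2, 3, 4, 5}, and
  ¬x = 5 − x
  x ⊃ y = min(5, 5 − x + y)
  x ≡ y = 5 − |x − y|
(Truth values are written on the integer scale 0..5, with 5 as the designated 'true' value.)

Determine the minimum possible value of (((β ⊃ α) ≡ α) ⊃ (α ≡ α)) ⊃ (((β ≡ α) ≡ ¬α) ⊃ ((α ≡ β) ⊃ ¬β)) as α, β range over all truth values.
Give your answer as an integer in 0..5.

3

Take α = 2, β = 4:
β ⊃ α = 4 ⊃ 2 = 3
(β ⊃ α) ≡ α = 3 ≡ 2 = 4
α ≡ α = 2 ≡ 2 = 5
((β ⊃ α) ≡ α) ⊃ (α ≡ α) = 4 ⊃ 5 = 5
β ≡ α = 4 ≡ 2 = 3
¬α = ¬2 = 3
(β ≡ α) ≡ ¬α = 3 ≡ 3 = 5
α ≡ β = 2 ≡ 4 = 3
¬β = ¬4 = 1
(α ≡ β) ⊃ ¬β = 3 ⊃ 1 = 3
((β ≡ α) ≡ ¬α) ⊃ ((α ≡ β) ⊃ ¬β) = 5 ⊃ 3 = 3
(((β ⊃ α) ≡ α) ⊃ (α ≡ α)) ⊃ (((β ≡ α) ≡ ¬α) ⊃ ((α ≡ β) ⊃ ¬β)) = 5 ⊃ 3 = 3
No assignment yields a value below 3, so this is the minimum.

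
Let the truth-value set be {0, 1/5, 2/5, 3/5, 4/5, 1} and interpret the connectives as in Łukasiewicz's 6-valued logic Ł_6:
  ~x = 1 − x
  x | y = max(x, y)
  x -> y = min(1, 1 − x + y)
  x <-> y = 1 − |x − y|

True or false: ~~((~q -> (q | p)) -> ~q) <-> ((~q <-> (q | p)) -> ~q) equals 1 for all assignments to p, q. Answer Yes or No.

No

Counterexample: take p = 0, q = 3/5.
~q = ~3/5 = 2/5
q | p = 3/5 | 0 = 3/5
~q -> (q | p) = 2/5 -> 3/5 = 1
~q = ~3/5 = 2/5
(~q -> (q | p)) -> ~q = 1 -> 2/5 = 2/5
~((~q -> (q | p)) -> ~q) = ~2/5 = 3/5
~~((~q -> (q | p)) -> ~q) = ~3/5 = 2/5
~q = ~3/5 = 2/5
q | p = 3/5 | 0 = 3/5
~q <-> (q | p) = 2/5 <-> 3/5 = 4/5
~q = ~3/5 = 2/5
(~q <-> (q | p)) -> ~q = 4/5 -> 2/5 = 3/5
~~((~q -> (q | p)) -> ~q) <-> ((~q <-> (q | p)) -> ~q) = 2/5 <-> 3/5 = 4/5
This gives 4/5 ≠ 1.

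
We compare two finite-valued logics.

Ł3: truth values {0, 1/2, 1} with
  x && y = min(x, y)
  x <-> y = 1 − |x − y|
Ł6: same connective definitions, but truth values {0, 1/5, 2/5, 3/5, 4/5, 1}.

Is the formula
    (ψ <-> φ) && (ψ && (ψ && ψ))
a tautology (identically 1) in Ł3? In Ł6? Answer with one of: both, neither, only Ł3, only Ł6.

neither

In Ł3: at φ = 0, ψ = 0 the value is 0 — not a tautology.
In Ł6: at φ = 0, ψ = 0 the value is 0 — not a tautology.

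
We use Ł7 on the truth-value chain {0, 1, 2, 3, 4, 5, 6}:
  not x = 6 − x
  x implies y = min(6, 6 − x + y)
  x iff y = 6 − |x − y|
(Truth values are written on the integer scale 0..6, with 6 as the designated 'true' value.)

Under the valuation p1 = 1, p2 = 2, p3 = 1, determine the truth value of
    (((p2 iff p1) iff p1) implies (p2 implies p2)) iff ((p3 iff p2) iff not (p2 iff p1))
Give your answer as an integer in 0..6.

2

p2 iff p1 = 2 iff 1 = 5
(p2 iff p1) iff p1 = 5 iff 1 = 2
p2 implies p2 = 2 implies 2 = 6
((p2 iff p1) iff p1) implies (p2 implies p2) = 2 implies 6 = 6
p3 iff p2 = 1 iff 2 = 5
p2 iff p1 = 2 iff 1 = 5
not (p2 iff p1) = not 5 = 1
(p3 iff p2) iff not (p2 iff p1) = 5 iff 1 = 2
(((p2 iff p1) iff p1) implies (p2 implies p2)) iff ((p3 iff p2) iff not (p2 iff p1)) = 6 iff 2 = 2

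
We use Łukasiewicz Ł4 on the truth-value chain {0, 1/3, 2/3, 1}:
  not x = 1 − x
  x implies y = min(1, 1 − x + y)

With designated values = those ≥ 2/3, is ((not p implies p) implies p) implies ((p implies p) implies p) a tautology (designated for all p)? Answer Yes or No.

No

Counterexample: take p = 0.
not p = not 0 = 1
not p implies p = 1 implies 0 = 0
(not p implies p) implies p = 0 implies 0 = 1
p implies p = 0 implies 0 = 1
(p implies p) implies p = 1 implies 0 = 0
((not p implies p) implies p) implies ((p implies p) implies p) = 1 implies 0 = 0
This gives 0, which is below 2/3.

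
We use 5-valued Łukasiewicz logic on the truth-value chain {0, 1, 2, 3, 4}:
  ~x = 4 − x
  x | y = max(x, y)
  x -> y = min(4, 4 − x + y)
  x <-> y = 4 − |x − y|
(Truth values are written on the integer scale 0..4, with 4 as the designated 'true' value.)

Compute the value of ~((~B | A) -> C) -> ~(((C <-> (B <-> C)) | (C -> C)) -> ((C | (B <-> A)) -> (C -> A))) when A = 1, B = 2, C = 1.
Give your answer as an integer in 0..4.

3

~B = ~2 = 2
~B | A = 2 | 1 = 2
(~B | A) -> C = 2 -> 1 = 3
~((~B | A) -> C) = ~3 = 1
B <-> C = 2 <-> 1 = 3
C <-> (B <-> C) = 1 <-> 3 = 2
C -> C = 1 -> 1 = 4
(C <-> (B <-> C)) | (C -> C) = 2 | 4 = 4
B <-> A = 2 <-> 1 = 3
C | (B <-> A) = 1 | 3 = 3
C -> A = 1 -> 1 = 4
(C | (B <-> A)) -> (C -> A) = 3 -> 4 = 4
((C <-> (B <-> C)) | (C -> C)) -> ((C | (B <-> A)) -> (C -> A)) = 4 -> 4 = 4
~(((C <-> (B <-> C)) | (C -> C)) -> ((C | (B <-> A)) -> (C -> A))) = ~4 = 0
~((~B | A) -> C) -> ~(((C <-> (B <-> C)) | (C -> C)) -> ((C | (B <-> A)) -> (C -> A))) = 1 -> 0 = 3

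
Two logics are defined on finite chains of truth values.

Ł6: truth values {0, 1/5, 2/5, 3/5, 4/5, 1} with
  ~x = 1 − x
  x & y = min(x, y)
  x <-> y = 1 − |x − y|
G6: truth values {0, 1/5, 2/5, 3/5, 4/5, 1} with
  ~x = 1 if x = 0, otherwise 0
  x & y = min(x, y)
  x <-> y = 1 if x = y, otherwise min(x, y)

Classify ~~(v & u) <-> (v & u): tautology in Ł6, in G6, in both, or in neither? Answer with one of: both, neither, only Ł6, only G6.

In Ł6: every assignment gives 1 — tautology.
In G6: at u = 1/5, v = 1/5 the value is 1/5 — not a tautology.

only Ł6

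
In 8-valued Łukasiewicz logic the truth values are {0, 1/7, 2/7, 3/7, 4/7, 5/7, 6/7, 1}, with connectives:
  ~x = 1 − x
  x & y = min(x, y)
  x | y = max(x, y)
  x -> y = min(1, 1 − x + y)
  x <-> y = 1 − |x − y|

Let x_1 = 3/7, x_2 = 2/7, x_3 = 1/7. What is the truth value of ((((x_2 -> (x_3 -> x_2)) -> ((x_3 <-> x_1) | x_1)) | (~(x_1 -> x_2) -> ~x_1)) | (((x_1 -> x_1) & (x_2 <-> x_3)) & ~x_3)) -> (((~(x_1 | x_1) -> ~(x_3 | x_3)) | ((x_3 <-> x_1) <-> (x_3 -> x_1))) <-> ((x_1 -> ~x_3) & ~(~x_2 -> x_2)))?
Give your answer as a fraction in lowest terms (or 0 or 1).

x_3 -> x_2 = 1/7 -> 2/7 = 1
x_2 -> (x_3 -> x_2) = 2/7 -> 1 = 1
x_3 <-> x_1 = 1/7 <-> 3/7 = 5/7
(x_3 <-> x_1) | x_1 = 5/7 | 3/7 = 5/7
(x_2 -> (x_3 -> x_2)) -> ((x_3 <-> x_1) | x_1) = 1 -> 5/7 = 5/7
x_1 -> x_2 = 3/7 -> 2/7 = 6/7
~(x_1 -> x_2) = ~6/7 = 1/7
~x_1 = ~3/7 = 4/7
~(x_1 -> x_2) -> ~x_1 = 1/7 -> 4/7 = 1
((x_2 -> (x_3 -> x_2)) -> ((x_3 <-> x_1) | x_1)) | (~(x_1 -> x_2) -> ~x_1) = 5/7 | 1 = 1
x_1 -> x_1 = 3/7 -> 3/7 = 1
x_2 <-> x_3 = 2/7 <-> 1/7 = 6/7
(x_1 -> x_1) & (x_2 <-> x_3) = 1 & 6/7 = 6/7
~x_3 = ~1/7 = 6/7
((x_1 -> x_1) & (x_2 <-> x_3)) & ~x_3 = 6/7 & 6/7 = 6/7
(((x_2 -> (x_3 -> x_2)) -> ((x_3 <-> x_1) | x_1)) | (~(x_1 -> x_2) -> ~x_1)) | (((x_1 -> x_1) & (x_2 <-> x_3)) & ~x_3) = 1 | 6/7 = 1
x_1 | x_1 = 3/7 | 3/7 = 3/7
~(x_1 | x_1) = ~3/7 = 4/7
x_3 | x_3 = 1/7 | 1/7 = 1/7
~(x_3 | x_3) = ~1/7 = 6/7
~(x_1 | x_1) -> ~(x_3 | x_3) = 4/7 -> 6/7 = 1
x_3 <-> x_1 = 1/7 <-> 3/7 = 5/7
x_3 -> x_1 = 1/7 -> 3/7 = 1
(x_3 <-> x_1) <-> (x_3 -> x_1) = 5/7 <-> 1 = 5/7
(~(x_1 | x_1) -> ~(x_3 | x_3)) | ((x_3 <-> x_1) <-> (x_3 -> x_1)) = 1 | 5/7 = 1
~x_3 = ~1/7 = 6/7
x_1 -> ~x_3 = 3/7 -> 6/7 = 1
~x_2 = ~2/7 = 5/7
~x_2 -> x_2 = 5/7 -> 2/7 = 4/7
~(~x_2 -> x_2) = ~4/7 = 3/7
(x_1 -> ~x_3) & ~(~x_2 -> x_2) = 1 & 3/7 = 3/7
((~(x_1 | x_1) -> ~(x_3 | x_3)) | ((x_3 <-> x_1) <-> (x_3 -> x_1))) <-> ((x_1 -> ~x_3) & ~(~x_2 -> x_2)) = 1 <-> 3/7 = 3/7
((((x_2 -> (x_3 -> x_2)) -> ((x_3 <-> x_1) | x_1)) | (~(x_1 -> x_2) -> ~x_1)) | (((x_1 -> x_1) & (x_2 <-> x_3)) & ~x_3)) -> (((~(x_1 | x_1) -> ~(x_3 | x_3)) | ((x_3 <-> x_1) <-> (x_3 -> x_1))) <-> ((x_1 -> ~x_3) & ~(~x_2 -> x_2))) = 1 -> 3/7 = 3/7

3/7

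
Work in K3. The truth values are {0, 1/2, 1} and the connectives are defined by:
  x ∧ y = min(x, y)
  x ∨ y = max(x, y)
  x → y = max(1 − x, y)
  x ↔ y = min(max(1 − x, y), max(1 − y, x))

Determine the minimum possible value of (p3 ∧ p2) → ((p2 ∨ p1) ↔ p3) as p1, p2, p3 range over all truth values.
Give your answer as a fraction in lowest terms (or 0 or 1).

Take p1 = 0, p2 = 1/2, p3 = 1/2:
p3 ∧ p2 = 1/2 ∧ 1/2 = 1/2
p2 ∨ p1 = 1/2 ∨ 0 = 1/2
(p2 ∨ p1) ↔ p3 = 1/2 ↔ 1/2 = 1/2
(p3 ∧ p2) → ((p2 ∨ p1) ↔ p3) = 1/2 → 1/2 = 1/2
No assignment yields a value below 1/2, so this is the minimum.

1/2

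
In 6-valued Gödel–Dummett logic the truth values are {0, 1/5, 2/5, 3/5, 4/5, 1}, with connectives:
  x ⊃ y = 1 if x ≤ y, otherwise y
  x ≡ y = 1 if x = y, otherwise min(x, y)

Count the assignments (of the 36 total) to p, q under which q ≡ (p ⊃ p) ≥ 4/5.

value 1: 6 assignments (counts)
value 4/5: 6 assignments (counts)
value 3/5: 6 assignments
value 2/5: 6 assignments
value 1/5: 6 assignments
value 0: 6 assignments
So 12 of the 36 assignments meet the threshold.

12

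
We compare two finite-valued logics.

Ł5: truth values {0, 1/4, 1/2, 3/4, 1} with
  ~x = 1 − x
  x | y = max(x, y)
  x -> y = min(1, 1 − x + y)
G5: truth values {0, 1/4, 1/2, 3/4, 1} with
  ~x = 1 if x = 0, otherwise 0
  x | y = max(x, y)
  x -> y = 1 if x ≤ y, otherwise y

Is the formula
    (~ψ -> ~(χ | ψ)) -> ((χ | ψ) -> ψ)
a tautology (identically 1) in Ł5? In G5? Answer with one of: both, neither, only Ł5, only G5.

only Ł5

In Ł5: every assignment gives 1 — tautology.
In G5: at ψ = 1/4, χ = 1/2 the value is 1/4 — not a tautology.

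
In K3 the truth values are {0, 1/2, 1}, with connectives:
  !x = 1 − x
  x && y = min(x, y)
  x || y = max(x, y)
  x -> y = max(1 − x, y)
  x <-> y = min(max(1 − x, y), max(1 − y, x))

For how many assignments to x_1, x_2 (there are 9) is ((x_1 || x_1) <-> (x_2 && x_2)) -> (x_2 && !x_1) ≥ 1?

x_1 = 0, x_2 = 0 ↦ 0  <
x_1 = 0, x_2 = 1/2 ↦ 1/2  <
x_1 = 0, x_2 = 1 ↦ 1  ≥
x_1 = 1/2, x_2 = 0 ↦ 1/2  <
x_1 = 1/2, x_2 = 1/2 ↦ 1/2  <
x_1 = 1/2, x_2 = 1 ↦ 1/2  <
x_1 = 1, x_2 = 0 ↦ 1  ≥
x_1 = 1, x_2 = 1/2 ↦ 1/2  <
x_1 = 1, x_2 = 1 ↦ 0  <
So 2 of the 9 assignments meet the threshold.

2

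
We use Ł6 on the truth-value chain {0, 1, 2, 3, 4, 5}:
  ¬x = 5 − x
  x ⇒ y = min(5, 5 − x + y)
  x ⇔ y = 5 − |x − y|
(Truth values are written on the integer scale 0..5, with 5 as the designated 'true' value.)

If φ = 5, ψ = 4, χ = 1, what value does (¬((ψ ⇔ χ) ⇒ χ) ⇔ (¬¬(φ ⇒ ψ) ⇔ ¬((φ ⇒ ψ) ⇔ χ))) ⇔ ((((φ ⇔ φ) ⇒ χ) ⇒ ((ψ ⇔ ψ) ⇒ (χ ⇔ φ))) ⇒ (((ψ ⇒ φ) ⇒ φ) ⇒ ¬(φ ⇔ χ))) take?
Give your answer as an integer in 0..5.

3

ψ ⇔ χ = 4 ⇔ 1 = 2
(ψ ⇔ χ) ⇒ χ = 2 ⇒ 1 = 4
¬((ψ ⇔ χ) ⇒ χ) = ¬4 = 1
φ ⇒ ψ = 5 ⇒ 4 = 4
¬(φ ⇒ ψ) = ¬4 = 1
¬¬(φ ⇒ ψ) = ¬1 = 4
φ ⇒ ψ = 5 ⇒ 4 = 4
(φ ⇒ ψ) ⇔ χ = 4 ⇔ 1 = 2
¬((φ ⇒ ψ) ⇔ χ) = ¬2 = 3
¬¬(φ ⇒ ψ) ⇔ ¬((φ ⇒ ψ) ⇔ χ) = 4 ⇔ 3 = 4
¬((ψ ⇔ χ) ⇒ χ) ⇔ (¬¬(φ ⇒ ψ) ⇔ ¬((φ ⇒ ψ) ⇔ χ)) = 1 ⇔ 4 = 2
φ ⇔ φ = 5 ⇔ 5 = 5
(φ ⇔ φ) ⇒ χ = 5 ⇒ 1 = 1
ψ ⇔ ψ = 4 ⇔ 4 = 5
χ ⇔ φ = 1 ⇔ 5 = 1
(ψ ⇔ ψ) ⇒ (χ ⇔ φ) = 5 ⇒ 1 = 1
((φ ⇔ φ) ⇒ χ) ⇒ ((ψ ⇔ ψ) ⇒ (χ ⇔ φ)) = 1 ⇒ 1 = 5
ψ ⇒ φ = 4 ⇒ 5 = 5
(ψ ⇒ φ) ⇒ φ = 5 ⇒ 5 = 5
φ ⇔ χ = 5 ⇔ 1 = 1
¬(φ ⇔ χ) = ¬1 = 4
((ψ ⇒ φ) ⇒ φ) ⇒ ¬(φ ⇔ χ) = 5 ⇒ 4 = 4
(((φ ⇔ φ) ⇒ χ) ⇒ ((ψ ⇔ ψ) ⇒ (χ ⇔ φ))) ⇒ (((ψ ⇒ φ) ⇒ φ) ⇒ ¬(φ ⇔ χ)) = 5 ⇒ 4 = 4
(¬((ψ ⇔ χ) ⇒ χ) ⇔ (¬¬(φ ⇒ ψ) ⇔ ¬((φ ⇒ ψ) ⇔ χ))) ⇔ ((((φ ⇔ φ) ⇒ χ) ⇒ ((ψ ⇔ ψ) ⇒ (χ ⇔ φ))) ⇒ (((ψ ⇒ φ) ⇒ φ) ⇒ ¬(φ ⇔ χ))) = 2 ⇔ 4 = 3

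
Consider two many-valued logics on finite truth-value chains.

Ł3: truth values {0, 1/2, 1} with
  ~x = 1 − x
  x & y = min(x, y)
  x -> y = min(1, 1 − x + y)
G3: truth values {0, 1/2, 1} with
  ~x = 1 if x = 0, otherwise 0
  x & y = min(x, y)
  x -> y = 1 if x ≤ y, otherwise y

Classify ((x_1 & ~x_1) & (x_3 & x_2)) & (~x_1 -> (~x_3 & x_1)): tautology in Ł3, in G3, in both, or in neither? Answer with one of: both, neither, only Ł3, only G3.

neither

In Ł3: at x_1 = 0, x_2 = 0, x_3 = 0 the value is 0 — not a tautology.
In G3: at x_1 = 0, x_2 = 0, x_3 = 0 the value is 0 — not a tautology.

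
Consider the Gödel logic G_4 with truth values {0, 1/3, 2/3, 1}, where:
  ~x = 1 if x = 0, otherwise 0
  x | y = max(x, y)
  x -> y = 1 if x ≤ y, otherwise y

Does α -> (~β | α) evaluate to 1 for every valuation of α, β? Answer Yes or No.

α = 0, β = 0 ↦ 1
α = 0, β = 1/3 ↦ 1
α = 0, β = 2/3 ↦ 1
α = 0, β = 1 ↦ 1
α = 1/3, β = 0 ↦ 1
α = 1/3, β = 1/3 ↦ 1
α = 1/3, β = 2/3 ↦ 1
α = 1/3, β = 1 ↦ 1
α = 2/3, β = 0 ↦ 1
α = 2/3, β = 1/3 ↦ 1
α = 2/3, β = 2/3 ↦ 1
α = 2/3, β = 1 ↦ 1
α = 1, β = 0 ↦ 1
α = 1, β = 1/3 ↦ 1
α = 1, β = 2/3 ↦ 1
α = 1, β = 1 ↦ 1
Every assignment gives a value ≥ 1.

Yes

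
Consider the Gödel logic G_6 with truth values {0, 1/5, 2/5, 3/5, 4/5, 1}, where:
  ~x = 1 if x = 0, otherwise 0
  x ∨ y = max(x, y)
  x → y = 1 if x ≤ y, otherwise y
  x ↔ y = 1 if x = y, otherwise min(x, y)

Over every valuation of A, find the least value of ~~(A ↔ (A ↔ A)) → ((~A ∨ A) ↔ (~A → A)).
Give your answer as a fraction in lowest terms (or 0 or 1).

1/5

Take A = 1/5:
A ↔ A = 1/5 ↔ 1/5 = 1
A ↔ (A ↔ A) = 1/5 ↔ 1 = 1/5
~(A ↔ (A ↔ A)) = ~1/5 = 0
~~(A ↔ (A ↔ A)) = ~0 = 1
~A = ~1/5 = 0
~A ∨ A = 0 ∨ 1/5 = 1/5
~A = ~1/5 = 0
~A → A = 0 → 1/5 = 1
(~A ∨ A) ↔ (~A → A) = 1/5 ↔ 1 = 1/5
~~(A ↔ (A ↔ A)) → ((~A ∨ A) ↔ (~A → A)) = 1 → 1/5 = 1/5
No assignment yields a value below 1/5, so this is the minimum.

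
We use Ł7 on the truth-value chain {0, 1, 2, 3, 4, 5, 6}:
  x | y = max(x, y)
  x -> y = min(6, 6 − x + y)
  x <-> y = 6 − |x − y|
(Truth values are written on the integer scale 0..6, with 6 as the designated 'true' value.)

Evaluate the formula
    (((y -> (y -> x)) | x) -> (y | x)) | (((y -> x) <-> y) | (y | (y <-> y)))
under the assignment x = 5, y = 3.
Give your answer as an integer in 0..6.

y -> x = 3 -> 5 = 6
y -> (y -> x) = 3 -> 6 = 6
(y -> (y -> x)) | x = 6 | 5 = 6
y | x = 3 | 5 = 5
((y -> (y -> x)) | x) -> (y | x) = 6 -> 5 = 5
y -> x = 3 -> 5 = 6
(y -> x) <-> y = 6 <-> 3 = 3
y <-> y = 3 <-> 3 = 6
y | (y <-> y) = 3 | 6 = 6
((y -> x) <-> y) | (y | (y <-> y)) = 3 | 6 = 6
(((y -> (y -> x)) | x) -> (y | x)) | (((y -> x) <-> y) | (y | (y <-> y))) = 5 | 6 = 6

6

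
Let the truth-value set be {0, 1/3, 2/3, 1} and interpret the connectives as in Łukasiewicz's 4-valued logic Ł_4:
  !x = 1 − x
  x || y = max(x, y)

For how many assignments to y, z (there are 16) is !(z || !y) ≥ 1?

1

y = 0, z = 0 ↦ 0  <
y = 0, z = 1/3 ↦ 0  <
y = 0, z = 2/3 ↦ 0  <
y = 0, z = 1 ↦ 0  <
y = 1/3, z = 0 ↦ 1/3  <
y = 1/3, z = 1/3 ↦ 1/3  <
y = 1/3, z = 2/3 ↦ 1/3  <
y = 1/3, z = 1 ↦ 0  <
y = 2/3, z = 0 ↦ 2/3  <
y = 2/3, z = 1/3 ↦ 2/3  <
y = 2/3, z = 2/3 ↦ 1/3  <
y = 2/3, z = 1 ↦ 0  <
y = 1, z = 0 ↦ 1  ≥
y = 1, z = 1/3 ↦ 2/3  <
y = 1, z = 2/3 ↦ 1/3  <
y = 1, z = 1 ↦ 0  <
So 1 of the 16 assignments meets the threshold.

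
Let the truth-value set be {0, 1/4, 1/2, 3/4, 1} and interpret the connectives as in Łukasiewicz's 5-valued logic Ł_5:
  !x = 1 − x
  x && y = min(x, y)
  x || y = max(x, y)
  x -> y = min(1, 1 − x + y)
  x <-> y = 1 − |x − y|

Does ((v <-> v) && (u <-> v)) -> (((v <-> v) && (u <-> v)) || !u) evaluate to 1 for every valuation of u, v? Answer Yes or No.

Yes

At u = 1/4, v = 0, for instance:
v <-> v = 0 <-> 0 = 1
u <-> v = 1/4 <-> 0 = 3/4
(v <-> v) && (u <-> v) = 1 && 3/4 = 3/4
!u = !1/4 = 3/4
((v <-> v) && (u <-> v)) || !u = 3/4 || 3/4 = 3/4
((v <-> v) && (u <-> v)) -> (((v <-> v) && (u <-> v)) || !u) = 3/4 -> 3/4 = 1
and checking the remaining 24 assignments likewise gives ≥ 1 in every case.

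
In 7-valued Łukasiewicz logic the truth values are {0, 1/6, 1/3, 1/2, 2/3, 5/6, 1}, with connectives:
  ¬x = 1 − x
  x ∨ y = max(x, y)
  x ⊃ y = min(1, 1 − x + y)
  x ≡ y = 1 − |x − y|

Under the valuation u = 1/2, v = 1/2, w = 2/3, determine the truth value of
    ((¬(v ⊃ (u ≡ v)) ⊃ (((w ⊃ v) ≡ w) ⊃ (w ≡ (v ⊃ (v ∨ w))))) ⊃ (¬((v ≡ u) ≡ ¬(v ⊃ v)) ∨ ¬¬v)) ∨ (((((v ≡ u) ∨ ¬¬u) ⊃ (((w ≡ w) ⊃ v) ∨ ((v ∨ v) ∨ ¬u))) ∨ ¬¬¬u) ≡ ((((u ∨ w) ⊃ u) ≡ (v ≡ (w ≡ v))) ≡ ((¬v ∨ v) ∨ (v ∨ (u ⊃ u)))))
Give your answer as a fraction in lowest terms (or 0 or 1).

u ≡ v = 1/2 ≡ 1/2 = 1
v ⊃ (u ≡ v) = 1/2 ⊃ 1 = 1
¬(v ⊃ (u ≡ v)) = ¬1 = 0
w ⊃ v = 2/3 ⊃ 1/2 = 5/6
(w ⊃ v) ≡ w = 5/6 ≡ 2/3 = 5/6
v ∨ w = 1/2 ∨ 2/3 = 2/3
v ⊃ (v ∨ w) = 1/2 ⊃ 2/3 = 1
w ≡ (v ⊃ (v ∨ w)) = 2/3 ≡ 1 = 2/3
((w ⊃ v) ≡ w) ⊃ (w ≡ (v ⊃ (v ∨ w))) = 5/6 ⊃ 2/3 = 5/6
¬(v ⊃ (u ≡ v)) ⊃ (((w ⊃ v) ≡ w) ⊃ (w ≡ (v ⊃ (v ∨ w)))) = 0 ⊃ 5/6 = 1
v ≡ u = 1/2 ≡ 1/2 = 1
v ⊃ v = 1/2 ⊃ 1/2 = 1
¬(v ⊃ v) = ¬1 = 0
(v ≡ u) ≡ ¬(v ⊃ v) = 1 ≡ 0 = 0
¬((v ≡ u) ≡ ¬(v ⊃ v)) = ¬0 = 1
¬v = ¬1/2 = 1/2
¬¬v = ¬1/2 = 1/2
¬((v ≡ u) ≡ ¬(v ⊃ v)) ∨ ¬¬v = 1 ∨ 1/2 = 1
(¬(v ⊃ (u ≡ v)) ⊃ (((w ⊃ v) ≡ w) ⊃ (w ≡ (v ⊃ (v ∨ w))))) ⊃ (¬((v ≡ u) ≡ ¬(v ⊃ v)) ∨ ¬¬v) = 1 ⊃ 1 = 1
v ≡ u = 1/2 ≡ 1/2 = 1
¬u = ¬1/2 = 1/2
¬¬u = ¬1/2 = 1/2
(v ≡ u) ∨ ¬¬u = 1 ∨ 1/2 = 1
w ≡ w = 2/3 ≡ 2/3 = 1
(w ≡ w) ⊃ v = 1 ⊃ 1/2 = 1/2
v ∨ v = 1/2 ∨ 1/2 = 1/2
¬u = ¬1/2 = 1/2
(v ∨ v) ∨ ¬u = 1/2 ∨ 1/2 = 1/2
((w ≡ w) ⊃ v) ∨ ((v ∨ v) ∨ ¬u) = 1/2 ∨ 1/2 = 1/2
((v ≡ u) ∨ ¬¬u) ⊃ (((w ≡ w) ⊃ v) ∨ ((v ∨ v) ∨ ¬u)) = 1 ⊃ 1/2 = 1/2
¬u = ¬1/2 = 1/2
¬¬u = ¬1/2 = 1/2
¬¬¬u = ¬1/2 = 1/2
(((v ≡ u) ∨ ¬¬u) ⊃ (((w ≡ w) ⊃ v) ∨ ((v ∨ v) ∨ ¬u))) ∨ ¬¬¬u = 1/2 ∨ 1/2 = 1/2
u ∨ w = 1/2 ∨ 2/3 = 2/3
(u ∨ w) ⊃ u = 2/3 ⊃ 1/2 = 5/6
w ≡ v = 2/3 ≡ 1/2 = 5/6
v ≡ (w ≡ v) = 1/2 ≡ 5/6 = 2/3
((u ∨ w) ⊃ u) ≡ (v ≡ (w ≡ v)) = 5/6 ≡ 2/3 = 5/6
¬v = ¬1/2 = 1/2
¬v ∨ v = 1/2 ∨ 1/2 = 1/2
u ⊃ u = 1/2 ⊃ 1/2 = 1
v ∨ (u ⊃ u) = 1/2 ∨ 1 = 1
(¬v ∨ v) ∨ (v ∨ (u ⊃ u)) = 1/2 ∨ 1 = 1
(((u ∨ w) ⊃ u) ≡ (v ≡ (w ≡ v))) ≡ ((¬v ∨ v) ∨ (v ∨ (u ⊃ u))) = 5/6 ≡ 1 = 5/6
((((v ≡ u) ∨ ¬¬u) ⊃ (((w ≡ w) ⊃ v) ∨ ((v ∨ v) ∨ ¬u))) ∨ ¬¬¬u) ≡ ((((u ∨ w) ⊃ u) ≡ (v ≡ (w ≡ v))) ≡ ((¬v ∨ v) ∨ (v ∨ (u ⊃ u)))) = 1/2 ≡ 5/6 = 2/3
((¬(v ⊃ (u ≡ v)) ⊃ (((w ⊃ v) ≡ w) ⊃ (w ≡ (v ⊃ (v ∨ w))))) ⊃ (¬((v ≡ u) ≡ ¬(v ⊃ v)) ∨ ¬¬v)) ∨ (((((v ≡ u) ∨ ¬¬u) ⊃ (((w ≡ w) ⊃ v) ∨ ((v ∨ v) ∨ ¬u))) ∨ ¬¬¬u) ≡ ((((u ∨ w) ⊃ u) ≡ (v ≡ (w ≡ v))) ≡ ((¬v ∨ v) ∨ (v ∨ (u ⊃ u))))) = 1 ∨ 2/3 = 1

1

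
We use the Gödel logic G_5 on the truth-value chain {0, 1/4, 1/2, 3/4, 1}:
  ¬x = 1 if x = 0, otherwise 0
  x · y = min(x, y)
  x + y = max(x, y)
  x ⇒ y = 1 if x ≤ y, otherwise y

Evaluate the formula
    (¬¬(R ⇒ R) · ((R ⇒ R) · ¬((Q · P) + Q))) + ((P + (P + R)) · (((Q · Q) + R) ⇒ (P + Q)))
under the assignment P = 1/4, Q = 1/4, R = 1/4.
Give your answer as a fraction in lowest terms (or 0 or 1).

1/4

R ⇒ R = 1/4 ⇒ 1/4 = 1
¬(R ⇒ R) = ¬1 = 0
¬¬(R ⇒ R) = ¬0 = 1
R ⇒ R = 1/4 ⇒ 1/4 = 1
Q · P = 1/4 · 1/4 = 1/4
(Q · P) + Q = 1/4 + 1/4 = 1/4
¬((Q · P) + Q) = ¬1/4 = 0
(R ⇒ R) · ¬((Q · P) + Q) = 1 · 0 = 0
¬¬(R ⇒ R) · ((R ⇒ R) · ¬((Q · P) + Q)) = 1 · 0 = 0
P + R = 1/4 + 1/4 = 1/4
P + (P + R) = 1/4 + 1/4 = 1/4
Q · Q = 1/4 · 1/4 = 1/4
(Q · Q) + R = 1/4 + 1/4 = 1/4
P + Q = 1/4 + 1/4 = 1/4
((Q · Q) + R) ⇒ (P + Q) = 1/4 ⇒ 1/4 = 1
(P + (P + R)) · (((Q · Q) + R) ⇒ (P + Q)) = 1/4 · 1 = 1/4
(¬¬(R ⇒ R) · ((R ⇒ R) · ¬((Q · P) + Q))) + ((P + (P + R)) · (((Q · Q) + R) ⇒ (P + Q))) = 0 + 1/4 = 1/4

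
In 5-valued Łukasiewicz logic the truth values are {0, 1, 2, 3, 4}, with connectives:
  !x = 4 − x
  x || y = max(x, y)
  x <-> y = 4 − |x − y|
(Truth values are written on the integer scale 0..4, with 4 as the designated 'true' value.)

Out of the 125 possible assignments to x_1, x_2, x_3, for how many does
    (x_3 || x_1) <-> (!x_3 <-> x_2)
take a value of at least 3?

value 4: 34 assignments (counts)
value 3: 43 assignments (counts)
value 2: 28 assignments
value 1: 13 assignments
value 0: 7 assignments
So 77 of the 125 assignments meet the threshold.

77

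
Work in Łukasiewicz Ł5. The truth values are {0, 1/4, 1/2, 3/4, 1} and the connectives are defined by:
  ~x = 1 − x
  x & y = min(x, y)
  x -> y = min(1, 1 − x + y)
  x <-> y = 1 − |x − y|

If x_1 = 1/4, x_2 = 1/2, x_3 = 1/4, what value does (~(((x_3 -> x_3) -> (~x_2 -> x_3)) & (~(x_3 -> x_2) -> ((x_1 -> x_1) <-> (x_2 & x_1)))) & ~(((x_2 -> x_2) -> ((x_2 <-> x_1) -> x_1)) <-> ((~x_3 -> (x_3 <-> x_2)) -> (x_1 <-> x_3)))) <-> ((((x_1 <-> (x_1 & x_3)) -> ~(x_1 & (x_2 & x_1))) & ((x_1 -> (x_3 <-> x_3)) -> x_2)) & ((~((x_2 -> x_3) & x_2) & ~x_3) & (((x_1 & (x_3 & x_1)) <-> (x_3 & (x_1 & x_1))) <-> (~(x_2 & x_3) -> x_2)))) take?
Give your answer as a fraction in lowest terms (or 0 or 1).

x_3 -> x_3 = 1/4 -> 1/4 = 1
~x_2 = ~1/2 = 1/2
~x_2 -> x_3 = 1/2 -> 1/4 = 3/4
(x_3 -> x_3) -> (~x_2 -> x_3) = 1 -> 3/4 = 3/4
x_3 -> x_2 = 1/4 -> 1/2 = 1
~(x_3 -> x_2) = ~1 = 0
x_1 -> x_1 = 1/4 -> 1/4 = 1
x_2 & x_1 = 1/2 & 1/4 = 1/4
(x_1 -> x_1) <-> (x_2 & x_1) = 1 <-> 1/4 = 1/4
~(x_3 -> x_2) -> ((x_1 -> x_1) <-> (x_2 & x_1)) = 0 -> 1/4 = 1
((x_3 -> x_3) -> (~x_2 -> x_3)) & (~(x_3 -> x_2) -> ((x_1 -> x_1) <-> (x_2 & x_1))) = 3/4 & 1 = 3/4
~(((x_3 -> x_3) -> (~x_2 -> x_3)) & (~(x_3 -> x_2) -> ((x_1 -> x_1) <-> (x_2 & x_1)))) = ~3/4 = 1/4
x_2 -> x_2 = 1/2 -> 1/2 = 1
x_2 <-> x_1 = 1/2 <-> 1/4 = 3/4
(x_2 <-> x_1) -> x_1 = 3/4 -> 1/4 = 1/2
(x_2 -> x_2) -> ((x_2 <-> x_1) -> x_1) = 1 -> 1/2 = 1/2
~x_3 = ~1/4 = 3/4
x_3 <-> x_2 = 1/4 <-> 1/2 = 3/4
~x_3 -> (x_3 <-> x_2) = 3/4 -> 3/4 = 1
x_1 <-> x_3 = 1/4 <-> 1/4 = 1
(~x_3 -> (x_3 <-> x_2)) -> (x_1 <-> x_3) = 1 -> 1 = 1
((x_2 -> x_2) -> ((x_2 <-> x_1) -> x_1)) <-> ((~x_3 -> (x_3 <-> x_2)) -> (x_1 <-> x_3)) = 1/2 <-> 1 = 1/2
~(((x_2 -> x_2) -> ((x_2 <-> x_1) -> x_1)) <-> ((~x_3 -> (x_3 <-> x_2)) -> (x_1 <-> x_3))) = ~1/2 = 1/2
~(((x_3 -> x_3) -> (~x_2 -> x_3)) & (~(x_3 -> x_2) -> ((x_1 -> x_1) <-> (x_2 & x_1)))) & ~(((x_2 -> x_2) -> ((x_2 <-> x_1) -> x_1)) <-> ((~x_3 -> (x_3 <-> x_2)) -> (x_1 <-> x_3))) = 1/4 & 1/2 = 1/4
x_1 & x_3 = 1/4 & 1/4 = 1/4
x_1 <-> (x_1 & x_3) = 1/4 <-> 1/4 = 1
x_2 & x_1 = 1/2 & 1/4 = 1/4
x_1 & (x_2 & x_1) = 1/4 & 1/4 = 1/4
~(x_1 & (x_2 & x_1)) = ~1/4 = 3/4
(x_1 <-> (x_1 & x_3)) -> ~(x_1 & (x_2 & x_1)) = 1 -> 3/4 = 3/4
x_3 <-> x_3 = 1/4 <-> 1/4 = 1
x_1 -> (x_3 <-> x_3) = 1/4 -> 1 = 1
(x_1 -> (x_3 <-> x_3)) -> x_2 = 1 -> 1/2 = 1/2
((x_1 <-> (x_1 & x_3)) -> ~(x_1 & (x_2 & x_1))) & ((x_1 -> (x_3 <-> x_3)) -> x_2) = 3/4 & 1/2 = 1/2
x_2 -> x_3 = 1/2 -> 1/4 = 3/4
(x_2 -> x_3) & x_2 = 3/4 & 1/2 = 1/2
~((x_2 -> x_3) & x_2) = ~1/2 = 1/2
~x_3 = ~1/4 = 3/4
~((x_2 -> x_3) & x_2) & ~x_3 = 1/2 & 3/4 = 1/2
x_3 & x_1 = 1/4 & 1/4 = 1/4
x_1 & (x_3 & x_1) = 1/4 & 1/4 = 1/4
x_1 & x_1 = 1/4 & 1/4 = 1/4
x_3 & (x_1 & x_1) = 1/4 & 1/4 = 1/4
(x_1 & (x_3 & x_1)) <-> (x_3 & (x_1 & x_1)) = 1/4 <-> 1/4 = 1
x_2 & x_3 = 1/2 & 1/4 = 1/4
~(x_2 & x_3) = ~1/4 = 3/4
~(x_2 & x_3) -> x_2 = 3/4 -> 1/2 = 3/4
((x_1 & (x_3 & x_1)) <-> (x_3 & (x_1 & x_1))) <-> (~(x_2 & x_3) -> x_2) = 1 <-> 3/4 = 3/4
(~((x_2 -> x_3) & x_2) & ~x_3) & (((x_1 & (x_3 & x_1)) <-> (x_3 & (x_1 & x_1))) <-> (~(x_2 & x_3) -> x_2)) = 1/2 & 3/4 = 1/2
(((x_1 <-> (x_1 & x_3)) -> ~(x_1 & (x_2 & x_1))) & ((x_1 -> (x_3 <-> x_3)) -> x_2)) & ((~((x_2 -> x_3) & x_2) & ~x_3) & (((x_1 & (x_3 & x_1)) <-> (x_3 & (x_1 & x_1))) <-> (~(x_2 & x_3) -> x_2))) = 1/2 & 1/2 = 1/2
(~(((x_3 -> x_3) -> (~x_2 -> x_3)) & (~(x_3 -> x_2) -> ((x_1 -> x_1) <-> (x_2 & x_1)))) & ~(((x_2 -> x_2) -> ((x_2 <-> x_1) -> x_1)) <-> ((~x_3 -> (x_3 <-> x_2)) -> (x_1 <-> x_3)))) <-> ((((x_1 <-> (x_1 & x_3)) -> ~(x_1 & (x_2 & x_1))) & ((x_1 -> (x_3 <-> x_3)) -> x_2)) & ((~((x_2 -> x_3) & x_2) & ~x_3) & (((x_1 & (x_3 & x_1)) <-> (x_3 & (x_1 & x_1))) <-> (~(x_2 & x_3) -> x_2)))) = 1/4 <-> 1/2 = 3/4

3/4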